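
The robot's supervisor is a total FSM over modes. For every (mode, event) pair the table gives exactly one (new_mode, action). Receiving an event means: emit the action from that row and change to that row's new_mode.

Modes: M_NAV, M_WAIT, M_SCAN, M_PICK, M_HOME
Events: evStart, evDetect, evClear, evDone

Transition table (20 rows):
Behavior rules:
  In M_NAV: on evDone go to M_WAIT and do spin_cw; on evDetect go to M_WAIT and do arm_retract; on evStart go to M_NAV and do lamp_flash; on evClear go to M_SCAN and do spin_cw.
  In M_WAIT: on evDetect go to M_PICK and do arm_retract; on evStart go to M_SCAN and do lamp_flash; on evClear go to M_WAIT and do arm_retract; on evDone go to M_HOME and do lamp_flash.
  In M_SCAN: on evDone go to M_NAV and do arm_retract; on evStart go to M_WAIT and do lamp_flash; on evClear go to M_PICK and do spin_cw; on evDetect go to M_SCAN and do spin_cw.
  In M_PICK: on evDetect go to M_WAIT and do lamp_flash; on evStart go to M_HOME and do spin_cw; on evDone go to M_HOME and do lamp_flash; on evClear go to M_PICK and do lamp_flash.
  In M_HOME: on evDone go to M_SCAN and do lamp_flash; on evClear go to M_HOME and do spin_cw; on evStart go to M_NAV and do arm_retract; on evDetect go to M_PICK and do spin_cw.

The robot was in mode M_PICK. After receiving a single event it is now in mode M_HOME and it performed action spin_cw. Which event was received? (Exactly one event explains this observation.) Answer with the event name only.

try evStart: (M_PICK, evStart) → (M_HOME, spin_cw)  ← matches
try evDetect: (M_PICK, evDetect) → (M_WAIT, lamp_flash)
try evClear: (M_PICK, evClear) → (M_PICK, lamp_flash)
try evDone: (M_PICK, evDone) → (M_HOME, lamp_flash)

evStart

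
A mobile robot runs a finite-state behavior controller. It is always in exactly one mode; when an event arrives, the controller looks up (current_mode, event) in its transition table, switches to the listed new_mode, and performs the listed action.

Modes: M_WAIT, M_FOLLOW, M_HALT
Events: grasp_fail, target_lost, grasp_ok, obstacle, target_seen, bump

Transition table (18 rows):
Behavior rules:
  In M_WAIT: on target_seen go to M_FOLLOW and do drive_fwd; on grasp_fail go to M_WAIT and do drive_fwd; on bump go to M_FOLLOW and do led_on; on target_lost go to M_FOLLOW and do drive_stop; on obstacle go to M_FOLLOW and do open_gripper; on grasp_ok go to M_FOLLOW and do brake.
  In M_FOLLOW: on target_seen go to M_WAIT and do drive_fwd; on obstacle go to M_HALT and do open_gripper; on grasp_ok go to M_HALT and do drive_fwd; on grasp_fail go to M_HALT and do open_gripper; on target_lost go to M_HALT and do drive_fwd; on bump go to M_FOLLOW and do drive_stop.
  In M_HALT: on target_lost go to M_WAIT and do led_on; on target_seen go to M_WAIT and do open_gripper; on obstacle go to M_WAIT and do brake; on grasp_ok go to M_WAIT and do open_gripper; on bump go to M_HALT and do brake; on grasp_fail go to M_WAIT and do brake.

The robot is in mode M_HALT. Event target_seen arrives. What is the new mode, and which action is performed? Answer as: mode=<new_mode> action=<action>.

mode=M_WAIT action=open_gripper

current mode = M_HALT; filter table to that mode:
  (M_HALT, target_lost) → (M_WAIT, led_on)
  (M_HALT, target_seen) → (M_WAIT, open_gripper)  ← event matches
  (M_HALT, obstacle) → (M_WAIT, brake)
  (M_HALT, grasp_ok) → (M_WAIT, open_gripper)
  (M_HALT, bump) → (M_HALT, brake)
  (M_HALT, grasp_fail) → (M_WAIT, brake)
event = target_seen selects (M_WAIT, open_gripper)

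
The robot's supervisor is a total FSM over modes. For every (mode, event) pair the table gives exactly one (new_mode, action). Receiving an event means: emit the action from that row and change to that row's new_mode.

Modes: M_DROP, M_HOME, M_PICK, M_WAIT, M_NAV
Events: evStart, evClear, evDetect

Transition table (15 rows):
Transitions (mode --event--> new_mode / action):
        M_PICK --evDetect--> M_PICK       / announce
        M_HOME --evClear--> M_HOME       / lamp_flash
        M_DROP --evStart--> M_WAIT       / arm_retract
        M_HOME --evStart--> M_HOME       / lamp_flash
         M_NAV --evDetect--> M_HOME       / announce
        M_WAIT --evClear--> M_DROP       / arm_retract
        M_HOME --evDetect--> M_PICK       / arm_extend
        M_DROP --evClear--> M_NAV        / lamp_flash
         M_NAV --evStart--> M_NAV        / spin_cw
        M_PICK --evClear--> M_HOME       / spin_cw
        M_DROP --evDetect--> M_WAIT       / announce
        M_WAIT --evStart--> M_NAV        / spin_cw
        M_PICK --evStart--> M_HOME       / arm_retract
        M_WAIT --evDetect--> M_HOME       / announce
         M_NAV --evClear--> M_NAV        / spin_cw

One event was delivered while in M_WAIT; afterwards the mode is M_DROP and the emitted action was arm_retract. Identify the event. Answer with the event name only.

try evStart: (M_WAIT, evStart) → (M_NAV, spin_cw)
try evClear: (M_WAIT, evClear) → (M_DROP, arm_retract)  ← matches
try evDetect: (M_WAIT, evDetect) → (M_HOME, announce)

evClear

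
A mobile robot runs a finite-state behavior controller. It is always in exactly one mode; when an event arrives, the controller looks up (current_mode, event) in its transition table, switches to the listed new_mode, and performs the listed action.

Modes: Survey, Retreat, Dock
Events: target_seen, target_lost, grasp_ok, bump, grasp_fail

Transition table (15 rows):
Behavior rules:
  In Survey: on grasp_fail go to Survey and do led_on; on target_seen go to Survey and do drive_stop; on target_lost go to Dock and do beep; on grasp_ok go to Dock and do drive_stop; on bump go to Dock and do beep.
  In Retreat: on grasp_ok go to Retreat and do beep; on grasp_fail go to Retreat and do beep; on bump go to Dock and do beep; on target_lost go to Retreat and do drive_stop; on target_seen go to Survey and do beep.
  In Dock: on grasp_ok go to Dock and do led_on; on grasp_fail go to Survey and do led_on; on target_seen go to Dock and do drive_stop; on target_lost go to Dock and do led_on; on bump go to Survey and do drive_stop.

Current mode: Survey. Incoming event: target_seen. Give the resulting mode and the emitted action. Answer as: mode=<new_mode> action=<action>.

current mode = Survey; filter table to that mode:
  (Survey, grasp_fail) → (Survey, led_on)
  (Survey, target_seen) → (Survey, drive_stop)  ← event matches
  (Survey, target_lost) → (Dock, beep)
  (Survey, grasp_ok) → (Dock, drive_stop)
  (Survey, bump) → (Dock, beep)
event = target_seen selects (Survey, drive_stop)

mode=Survey action=drive_stop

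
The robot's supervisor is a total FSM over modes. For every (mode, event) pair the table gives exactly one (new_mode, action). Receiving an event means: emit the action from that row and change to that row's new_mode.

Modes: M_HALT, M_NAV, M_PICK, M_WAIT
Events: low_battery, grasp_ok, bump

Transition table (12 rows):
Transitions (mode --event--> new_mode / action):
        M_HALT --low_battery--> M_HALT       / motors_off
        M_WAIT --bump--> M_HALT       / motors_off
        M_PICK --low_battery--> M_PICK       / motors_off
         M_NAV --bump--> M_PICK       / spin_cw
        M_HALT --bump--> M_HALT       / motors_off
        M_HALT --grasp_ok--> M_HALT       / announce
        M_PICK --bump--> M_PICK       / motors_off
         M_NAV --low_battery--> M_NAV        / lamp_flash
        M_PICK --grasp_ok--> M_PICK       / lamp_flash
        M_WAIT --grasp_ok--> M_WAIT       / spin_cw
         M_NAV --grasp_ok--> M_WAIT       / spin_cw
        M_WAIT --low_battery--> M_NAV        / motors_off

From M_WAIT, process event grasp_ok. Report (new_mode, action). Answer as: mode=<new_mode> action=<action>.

current mode = M_WAIT; filter table to that mode:
  (M_WAIT, bump) → (M_HALT, motors_off)
  (M_WAIT, grasp_ok) → (M_WAIT, spin_cw)  ← event matches
  (M_WAIT, low_battery) → (M_NAV, motors_off)
event = grasp_ok selects (M_WAIT, spin_cw)

mode=M_WAIT action=spin_cw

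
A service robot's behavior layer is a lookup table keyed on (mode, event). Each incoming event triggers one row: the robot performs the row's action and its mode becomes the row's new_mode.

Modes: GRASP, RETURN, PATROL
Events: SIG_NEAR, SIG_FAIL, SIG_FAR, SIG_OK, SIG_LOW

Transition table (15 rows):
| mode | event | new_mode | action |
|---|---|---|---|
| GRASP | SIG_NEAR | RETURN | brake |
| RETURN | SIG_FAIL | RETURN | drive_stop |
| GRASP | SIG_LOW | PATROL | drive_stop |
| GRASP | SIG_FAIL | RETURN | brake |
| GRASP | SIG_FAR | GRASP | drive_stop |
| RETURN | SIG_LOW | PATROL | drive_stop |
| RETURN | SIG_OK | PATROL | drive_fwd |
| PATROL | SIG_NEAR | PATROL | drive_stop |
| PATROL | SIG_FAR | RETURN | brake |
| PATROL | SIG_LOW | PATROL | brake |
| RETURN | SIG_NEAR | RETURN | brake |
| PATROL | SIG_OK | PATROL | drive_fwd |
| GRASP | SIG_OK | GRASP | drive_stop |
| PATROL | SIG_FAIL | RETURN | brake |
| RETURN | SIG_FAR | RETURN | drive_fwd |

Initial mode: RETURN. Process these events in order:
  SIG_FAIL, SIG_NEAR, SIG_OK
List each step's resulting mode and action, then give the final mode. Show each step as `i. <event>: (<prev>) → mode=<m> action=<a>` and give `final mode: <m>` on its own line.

final mode: PATROL

1. SIG_FAIL: (RETURN) → mode=RETURN action=drive_stop
2. SIG_NEAR: (RETURN) → mode=RETURN action=brake
3. SIG_OK: (RETURN) → mode=PATROL action=drive_fwd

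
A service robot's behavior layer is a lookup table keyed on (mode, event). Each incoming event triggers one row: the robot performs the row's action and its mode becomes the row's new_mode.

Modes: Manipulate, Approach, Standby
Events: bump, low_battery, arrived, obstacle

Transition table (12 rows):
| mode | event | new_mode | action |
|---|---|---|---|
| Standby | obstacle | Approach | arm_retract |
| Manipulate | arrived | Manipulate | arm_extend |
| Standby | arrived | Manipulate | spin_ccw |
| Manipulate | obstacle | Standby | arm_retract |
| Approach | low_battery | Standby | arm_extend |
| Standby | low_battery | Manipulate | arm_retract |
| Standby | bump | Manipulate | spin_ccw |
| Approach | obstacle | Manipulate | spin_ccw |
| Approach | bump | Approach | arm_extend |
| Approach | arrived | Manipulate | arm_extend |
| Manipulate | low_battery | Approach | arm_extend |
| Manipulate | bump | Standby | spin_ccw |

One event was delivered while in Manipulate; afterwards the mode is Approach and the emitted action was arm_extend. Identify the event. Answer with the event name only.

try bump: (Manipulate, bump) → (Standby, spin_ccw)
try low_battery: (Manipulate, low_battery) → (Approach, arm_extend)  ← matches
try arrived: (Manipulate, arrived) → (Manipulate, arm_extend)
try obstacle: (Manipulate, obstacle) → (Standby, arm_retract)

low_battery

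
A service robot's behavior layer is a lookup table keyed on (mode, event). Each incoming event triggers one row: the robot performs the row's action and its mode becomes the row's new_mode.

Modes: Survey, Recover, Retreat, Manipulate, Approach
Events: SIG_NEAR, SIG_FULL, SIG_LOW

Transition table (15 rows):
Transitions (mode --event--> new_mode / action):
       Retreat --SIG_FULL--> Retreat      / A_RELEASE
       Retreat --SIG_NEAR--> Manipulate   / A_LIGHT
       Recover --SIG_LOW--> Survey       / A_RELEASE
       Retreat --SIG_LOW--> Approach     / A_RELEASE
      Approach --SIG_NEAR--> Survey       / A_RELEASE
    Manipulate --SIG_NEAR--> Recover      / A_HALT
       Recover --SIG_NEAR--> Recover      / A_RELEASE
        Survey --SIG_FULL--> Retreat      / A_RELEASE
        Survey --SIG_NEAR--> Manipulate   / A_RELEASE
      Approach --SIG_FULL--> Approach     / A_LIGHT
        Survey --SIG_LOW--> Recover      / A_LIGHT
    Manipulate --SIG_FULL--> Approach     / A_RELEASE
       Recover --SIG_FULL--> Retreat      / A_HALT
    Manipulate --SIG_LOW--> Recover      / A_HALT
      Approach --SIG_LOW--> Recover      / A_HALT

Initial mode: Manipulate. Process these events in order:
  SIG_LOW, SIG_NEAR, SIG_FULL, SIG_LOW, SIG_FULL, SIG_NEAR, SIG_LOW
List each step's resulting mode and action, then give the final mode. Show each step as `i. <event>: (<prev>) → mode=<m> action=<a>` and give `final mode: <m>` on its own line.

final mode: Recover

1. SIG_LOW: (Manipulate) → mode=Recover action=A_HALT
2. SIG_NEAR: (Recover) → mode=Recover action=A_RELEASE
3. SIG_FULL: (Recover) → mode=Retreat action=A_HALT
4. SIG_LOW: (Retreat) → mode=Approach action=A_RELEASE
5. SIG_FULL: (Approach) → mode=Approach action=A_LIGHT
6. SIG_NEAR: (Approach) → mode=Survey action=A_RELEASE
7. SIG_LOW: (Survey) → mode=Recover action=A_LIGHT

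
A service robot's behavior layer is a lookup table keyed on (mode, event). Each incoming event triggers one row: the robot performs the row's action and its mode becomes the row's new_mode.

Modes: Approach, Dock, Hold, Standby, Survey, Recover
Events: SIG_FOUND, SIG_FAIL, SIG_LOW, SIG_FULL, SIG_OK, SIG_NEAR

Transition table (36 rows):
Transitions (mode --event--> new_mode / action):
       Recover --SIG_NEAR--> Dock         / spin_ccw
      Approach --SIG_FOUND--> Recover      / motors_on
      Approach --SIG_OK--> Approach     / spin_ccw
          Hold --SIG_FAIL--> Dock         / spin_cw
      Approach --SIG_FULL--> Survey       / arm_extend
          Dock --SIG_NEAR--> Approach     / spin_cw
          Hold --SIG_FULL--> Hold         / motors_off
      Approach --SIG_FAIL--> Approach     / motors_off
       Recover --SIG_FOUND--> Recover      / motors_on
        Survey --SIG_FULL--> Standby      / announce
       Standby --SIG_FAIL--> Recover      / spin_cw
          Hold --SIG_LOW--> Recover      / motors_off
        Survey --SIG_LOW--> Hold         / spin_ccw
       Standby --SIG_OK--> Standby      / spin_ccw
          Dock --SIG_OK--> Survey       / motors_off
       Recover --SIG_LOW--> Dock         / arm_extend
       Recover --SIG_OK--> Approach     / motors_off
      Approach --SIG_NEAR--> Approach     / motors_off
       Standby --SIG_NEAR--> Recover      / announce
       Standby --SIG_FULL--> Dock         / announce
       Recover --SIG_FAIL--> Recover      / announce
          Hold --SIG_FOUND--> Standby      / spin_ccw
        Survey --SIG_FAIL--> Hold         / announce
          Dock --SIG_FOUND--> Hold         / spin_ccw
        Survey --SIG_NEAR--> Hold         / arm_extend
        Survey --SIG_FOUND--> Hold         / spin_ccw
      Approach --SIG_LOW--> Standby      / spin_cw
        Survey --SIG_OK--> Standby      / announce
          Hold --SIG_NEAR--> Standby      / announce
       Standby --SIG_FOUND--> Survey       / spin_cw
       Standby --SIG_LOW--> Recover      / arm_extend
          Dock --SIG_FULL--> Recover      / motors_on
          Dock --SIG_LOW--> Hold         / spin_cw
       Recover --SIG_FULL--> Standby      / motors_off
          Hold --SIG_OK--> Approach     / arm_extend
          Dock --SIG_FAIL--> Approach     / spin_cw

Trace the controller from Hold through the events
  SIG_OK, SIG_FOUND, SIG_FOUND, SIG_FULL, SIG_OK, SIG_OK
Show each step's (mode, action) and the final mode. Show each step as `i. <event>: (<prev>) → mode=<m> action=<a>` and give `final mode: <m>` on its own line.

1. SIG_OK: (Hold) → mode=Approach action=arm_extend
2. SIG_FOUND: (Approach) → mode=Recover action=motors_on
3. SIG_FOUND: (Recover) → mode=Recover action=motors_on
4. SIG_FULL: (Recover) → mode=Standby action=motors_off
5. SIG_OK: (Standby) → mode=Standby action=spin_ccw
6. SIG_OK: (Standby) → mode=Standby action=spin_ccw

final mode: Standby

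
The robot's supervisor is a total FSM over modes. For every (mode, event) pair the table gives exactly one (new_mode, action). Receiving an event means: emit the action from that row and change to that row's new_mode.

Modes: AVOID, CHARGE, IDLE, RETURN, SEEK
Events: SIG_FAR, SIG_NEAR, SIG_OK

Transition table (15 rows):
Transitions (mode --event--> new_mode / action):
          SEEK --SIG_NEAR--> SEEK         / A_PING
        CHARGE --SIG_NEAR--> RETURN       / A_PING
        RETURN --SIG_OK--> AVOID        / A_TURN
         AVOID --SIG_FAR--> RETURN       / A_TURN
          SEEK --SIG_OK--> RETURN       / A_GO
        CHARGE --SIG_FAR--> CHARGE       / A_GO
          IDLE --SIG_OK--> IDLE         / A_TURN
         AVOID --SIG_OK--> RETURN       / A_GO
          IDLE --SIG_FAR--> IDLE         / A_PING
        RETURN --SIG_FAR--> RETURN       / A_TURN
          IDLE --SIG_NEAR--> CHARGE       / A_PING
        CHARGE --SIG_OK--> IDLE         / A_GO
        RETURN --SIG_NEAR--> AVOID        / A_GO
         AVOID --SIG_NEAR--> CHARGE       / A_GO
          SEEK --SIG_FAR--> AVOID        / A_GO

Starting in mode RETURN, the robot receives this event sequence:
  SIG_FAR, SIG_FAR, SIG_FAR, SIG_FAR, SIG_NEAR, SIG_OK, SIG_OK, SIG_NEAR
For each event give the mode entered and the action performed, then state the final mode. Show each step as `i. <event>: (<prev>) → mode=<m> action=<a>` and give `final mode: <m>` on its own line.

final mode: CHARGE

1. SIG_FAR: (RETURN) → mode=RETURN action=A_TURN
2. SIG_FAR: (RETURN) → mode=RETURN action=A_TURN
3. SIG_FAR: (RETURN) → mode=RETURN action=A_TURN
4. SIG_FAR: (RETURN) → mode=RETURN action=A_TURN
5. SIG_NEAR: (RETURN) → mode=AVOID action=A_GO
6. SIG_OK: (AVOID) → mode=RETURN action=A_GO
7. SIG_OK: (RETURN) → mode=AVOID action=A_TURN
8. SIG_NEAR: (AVOID) → mode=CHARGE action=A_GO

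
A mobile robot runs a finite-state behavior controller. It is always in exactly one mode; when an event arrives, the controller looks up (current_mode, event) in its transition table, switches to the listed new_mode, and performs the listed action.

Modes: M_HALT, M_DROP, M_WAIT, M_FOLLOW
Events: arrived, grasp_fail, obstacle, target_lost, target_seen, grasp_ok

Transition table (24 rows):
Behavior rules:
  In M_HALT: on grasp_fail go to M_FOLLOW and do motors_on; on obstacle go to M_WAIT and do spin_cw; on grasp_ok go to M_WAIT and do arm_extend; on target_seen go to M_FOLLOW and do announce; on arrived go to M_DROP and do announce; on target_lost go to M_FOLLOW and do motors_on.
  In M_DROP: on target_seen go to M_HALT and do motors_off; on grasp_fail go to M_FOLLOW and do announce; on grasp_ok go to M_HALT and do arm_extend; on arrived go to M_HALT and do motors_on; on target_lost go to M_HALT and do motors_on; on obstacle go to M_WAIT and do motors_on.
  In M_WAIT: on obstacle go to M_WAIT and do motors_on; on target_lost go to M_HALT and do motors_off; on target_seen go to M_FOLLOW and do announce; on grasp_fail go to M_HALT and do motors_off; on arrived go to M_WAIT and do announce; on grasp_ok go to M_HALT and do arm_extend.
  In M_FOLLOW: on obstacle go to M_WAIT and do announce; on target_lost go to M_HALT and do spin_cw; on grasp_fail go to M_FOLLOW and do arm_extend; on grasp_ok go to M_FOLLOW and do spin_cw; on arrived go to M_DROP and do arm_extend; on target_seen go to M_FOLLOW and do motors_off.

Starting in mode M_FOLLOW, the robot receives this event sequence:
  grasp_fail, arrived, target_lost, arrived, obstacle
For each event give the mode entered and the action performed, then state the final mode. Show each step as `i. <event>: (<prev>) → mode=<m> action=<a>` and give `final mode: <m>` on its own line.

1. grasp_fail: (M_FOLLOW) → mode=M_FOLLOW action=arm_extend
2. arrived: (M_FOLLOW) → mode=M_DROP action=arm_extend
3. target_lost: (M_DROP) → mode=M_HALT action=motors_on
4. arrived: (M_HALT) → mode=M_DROP action=announce
5. obstacle: (M_DROP) → mode=M_WAIT action=motors_on

final mode: M_WAIT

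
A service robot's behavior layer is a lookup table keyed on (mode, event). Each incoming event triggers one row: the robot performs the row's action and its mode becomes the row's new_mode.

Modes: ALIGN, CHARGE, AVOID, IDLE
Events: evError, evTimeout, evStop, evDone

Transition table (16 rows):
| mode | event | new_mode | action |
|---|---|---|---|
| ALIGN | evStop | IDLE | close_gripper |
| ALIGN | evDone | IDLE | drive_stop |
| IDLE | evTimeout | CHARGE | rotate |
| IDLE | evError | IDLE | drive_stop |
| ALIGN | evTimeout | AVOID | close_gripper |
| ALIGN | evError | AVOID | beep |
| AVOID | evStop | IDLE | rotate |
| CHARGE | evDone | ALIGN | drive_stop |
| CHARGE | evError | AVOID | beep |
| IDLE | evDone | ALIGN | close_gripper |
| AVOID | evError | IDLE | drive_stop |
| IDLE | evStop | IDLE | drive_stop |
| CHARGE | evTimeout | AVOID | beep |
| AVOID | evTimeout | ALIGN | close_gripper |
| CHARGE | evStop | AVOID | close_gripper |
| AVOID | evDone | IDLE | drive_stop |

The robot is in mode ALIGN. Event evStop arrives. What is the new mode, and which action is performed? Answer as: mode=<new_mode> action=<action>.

current mode = ALIGN; filter table to that mode:
  (ALIGN, evStop) → (IDLE, close_gripper)  ← event matches
  (ALIGN, evDone) → (IDLE, drive_stop)
  (ALIGN, evTimeout) → (AVOID, close_gripper)
  (ALIGN, evError) → (AVOID, beep)
event = evStop selects (IDLE, close_gripper)

mode=IDLE action=close_gripper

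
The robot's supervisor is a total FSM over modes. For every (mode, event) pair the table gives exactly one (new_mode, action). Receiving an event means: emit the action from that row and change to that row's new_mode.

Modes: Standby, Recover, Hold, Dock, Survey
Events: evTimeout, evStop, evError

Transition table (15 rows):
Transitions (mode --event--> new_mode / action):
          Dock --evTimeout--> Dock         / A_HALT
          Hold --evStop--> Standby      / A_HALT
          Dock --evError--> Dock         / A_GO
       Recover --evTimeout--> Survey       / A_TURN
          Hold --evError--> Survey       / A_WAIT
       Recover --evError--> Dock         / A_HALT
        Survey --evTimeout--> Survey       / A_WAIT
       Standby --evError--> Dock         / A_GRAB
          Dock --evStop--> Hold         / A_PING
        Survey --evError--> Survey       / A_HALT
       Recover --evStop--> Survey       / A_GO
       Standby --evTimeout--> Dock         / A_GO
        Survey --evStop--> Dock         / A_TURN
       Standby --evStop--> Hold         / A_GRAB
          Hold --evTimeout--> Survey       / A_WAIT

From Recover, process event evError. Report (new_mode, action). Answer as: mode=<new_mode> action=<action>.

current mode = Recover; filter table to that mode:
  (Recover, evTimeout) → (Survey, A_TURN)
  (Recover, evError) → (Dock, A_HALT)  ← event matches
  (Recover, evStop) → (Survey, A_GO)
event = evError selects (Dock, A_HALT)

mode=Dock action=A_HALT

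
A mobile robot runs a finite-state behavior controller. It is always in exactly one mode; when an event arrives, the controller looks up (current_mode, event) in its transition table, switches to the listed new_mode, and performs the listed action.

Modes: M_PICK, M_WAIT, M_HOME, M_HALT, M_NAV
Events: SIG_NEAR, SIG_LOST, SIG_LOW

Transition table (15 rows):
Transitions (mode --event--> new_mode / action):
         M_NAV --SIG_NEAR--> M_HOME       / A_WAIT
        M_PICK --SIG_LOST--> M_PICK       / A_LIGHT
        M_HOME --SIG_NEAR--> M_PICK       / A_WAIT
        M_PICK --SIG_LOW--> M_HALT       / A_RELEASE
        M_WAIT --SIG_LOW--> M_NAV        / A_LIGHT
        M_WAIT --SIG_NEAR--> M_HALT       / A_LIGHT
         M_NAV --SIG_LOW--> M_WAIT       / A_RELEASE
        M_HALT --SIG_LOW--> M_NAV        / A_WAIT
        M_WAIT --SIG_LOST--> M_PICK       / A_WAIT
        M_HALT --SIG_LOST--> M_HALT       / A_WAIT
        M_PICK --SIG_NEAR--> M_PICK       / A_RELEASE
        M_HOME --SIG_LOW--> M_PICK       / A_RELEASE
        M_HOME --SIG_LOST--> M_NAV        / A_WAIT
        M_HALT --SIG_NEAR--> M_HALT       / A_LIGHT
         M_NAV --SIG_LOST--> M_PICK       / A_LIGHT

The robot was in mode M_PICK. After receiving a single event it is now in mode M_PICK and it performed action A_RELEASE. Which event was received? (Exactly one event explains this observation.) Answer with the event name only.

try SIG_NEAR: (M_PICK, SIG_NEAR) → (M_PICK, A_RELEASE)  ← matches
try SIG_LOST: (M_PICK, SIG_LOST) → (M_PICK, A_LIGHT)
try SIG_LOW: (M_PICK, SIG_LOW) → (M_HALT, A_RELEASE)

SIG_NEAR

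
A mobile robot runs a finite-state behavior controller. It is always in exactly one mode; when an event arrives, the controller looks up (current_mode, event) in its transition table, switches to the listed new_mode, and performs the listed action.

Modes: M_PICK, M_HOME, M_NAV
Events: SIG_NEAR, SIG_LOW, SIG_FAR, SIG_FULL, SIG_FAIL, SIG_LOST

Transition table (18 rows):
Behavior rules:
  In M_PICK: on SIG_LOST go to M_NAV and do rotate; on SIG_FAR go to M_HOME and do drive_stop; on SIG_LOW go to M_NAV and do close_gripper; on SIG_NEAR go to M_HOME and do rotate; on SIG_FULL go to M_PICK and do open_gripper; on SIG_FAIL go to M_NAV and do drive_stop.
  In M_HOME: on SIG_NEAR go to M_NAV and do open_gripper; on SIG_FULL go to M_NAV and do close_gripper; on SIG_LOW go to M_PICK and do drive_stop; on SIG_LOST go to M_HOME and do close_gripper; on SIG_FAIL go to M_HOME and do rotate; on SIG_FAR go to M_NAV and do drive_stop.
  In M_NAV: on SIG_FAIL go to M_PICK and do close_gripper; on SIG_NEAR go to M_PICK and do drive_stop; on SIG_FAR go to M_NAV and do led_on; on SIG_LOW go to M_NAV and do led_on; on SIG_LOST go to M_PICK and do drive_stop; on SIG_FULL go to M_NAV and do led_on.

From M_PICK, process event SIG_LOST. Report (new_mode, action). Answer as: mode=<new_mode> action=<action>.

mode=M_NAV action=rotate

current mode = M_PICK; filter table to that mode:
  (M_PICK, SIG_LOST) → (M_NAV, rotate)  ← event matches
  (M_PICK, SIG_FAR) → (M_HOME, drive_stop)
  (M_PICK, SIG_LOW) → (M_NAV, close_gripper)
  (M_PICK, SIG_NEAR) → (M_HOME, rotate)
  (M_PICK, SIG_FULL) → (M_PICK, open_gripper)
  (M_PICK, SIG_FAIL) → (M_NAV, drive_stop)
event = SIG_LOST selects (M_NAV, rotate)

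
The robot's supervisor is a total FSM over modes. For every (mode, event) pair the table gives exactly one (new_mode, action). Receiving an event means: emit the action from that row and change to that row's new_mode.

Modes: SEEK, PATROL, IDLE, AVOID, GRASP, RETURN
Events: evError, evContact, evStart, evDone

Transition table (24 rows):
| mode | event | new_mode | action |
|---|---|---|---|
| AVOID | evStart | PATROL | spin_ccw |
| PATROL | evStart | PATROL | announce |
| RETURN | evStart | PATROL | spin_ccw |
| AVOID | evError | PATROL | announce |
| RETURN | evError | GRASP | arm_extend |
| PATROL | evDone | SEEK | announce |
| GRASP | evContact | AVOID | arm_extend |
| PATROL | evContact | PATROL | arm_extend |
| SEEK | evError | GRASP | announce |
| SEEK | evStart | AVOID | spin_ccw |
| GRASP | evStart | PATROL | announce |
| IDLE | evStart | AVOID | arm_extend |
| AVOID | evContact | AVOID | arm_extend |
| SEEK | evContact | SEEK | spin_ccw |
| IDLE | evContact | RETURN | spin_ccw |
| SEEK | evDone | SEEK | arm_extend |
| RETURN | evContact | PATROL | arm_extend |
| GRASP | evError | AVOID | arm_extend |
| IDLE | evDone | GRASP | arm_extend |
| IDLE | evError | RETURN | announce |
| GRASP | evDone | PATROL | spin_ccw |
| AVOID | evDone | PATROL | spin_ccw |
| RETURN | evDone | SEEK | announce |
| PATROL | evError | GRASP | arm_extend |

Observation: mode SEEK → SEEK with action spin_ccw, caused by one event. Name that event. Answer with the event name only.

evContact

try evError: (SEEK, evError) → (GRASP, announce)
try evContact: (SEEK, evContact) → (SEEK, spin_ccw)  ← matches
try evStart: (SEEK, evStart) → (AVOID, spin_ccw)
try evDone: (SEEK, evDone) → (SEEK, arm_extend)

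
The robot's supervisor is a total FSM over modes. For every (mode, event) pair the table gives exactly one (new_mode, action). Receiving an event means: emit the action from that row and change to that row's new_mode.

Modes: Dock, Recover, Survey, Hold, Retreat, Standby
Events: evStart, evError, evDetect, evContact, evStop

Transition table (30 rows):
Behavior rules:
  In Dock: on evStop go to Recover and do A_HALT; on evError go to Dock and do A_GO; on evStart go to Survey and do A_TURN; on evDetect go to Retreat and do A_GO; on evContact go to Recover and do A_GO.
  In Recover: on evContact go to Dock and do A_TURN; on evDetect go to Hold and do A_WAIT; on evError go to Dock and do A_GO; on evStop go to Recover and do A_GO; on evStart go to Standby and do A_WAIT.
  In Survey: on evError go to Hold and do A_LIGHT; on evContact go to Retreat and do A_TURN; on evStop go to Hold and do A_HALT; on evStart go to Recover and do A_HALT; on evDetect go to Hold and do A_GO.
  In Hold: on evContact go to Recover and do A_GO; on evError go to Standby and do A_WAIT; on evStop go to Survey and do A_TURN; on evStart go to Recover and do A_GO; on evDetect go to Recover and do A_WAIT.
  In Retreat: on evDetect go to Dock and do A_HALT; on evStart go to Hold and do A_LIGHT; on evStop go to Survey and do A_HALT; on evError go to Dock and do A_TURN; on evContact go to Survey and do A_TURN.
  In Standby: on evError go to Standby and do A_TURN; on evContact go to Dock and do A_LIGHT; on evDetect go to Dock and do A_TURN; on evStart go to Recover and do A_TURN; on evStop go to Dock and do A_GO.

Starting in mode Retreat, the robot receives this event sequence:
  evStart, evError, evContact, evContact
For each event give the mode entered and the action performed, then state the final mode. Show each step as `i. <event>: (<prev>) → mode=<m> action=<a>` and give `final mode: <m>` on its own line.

1. evStart: (Retreat) → mode=Hold action=A_LIGHT
2. evError: (Hold) → mode=Standby action=A_WAIT
3. evContact: (Standby) → mode=Dock action=A_LIGHT
4. evContact: (Dock) → mode=Recover action=A_GO

final mode: Recover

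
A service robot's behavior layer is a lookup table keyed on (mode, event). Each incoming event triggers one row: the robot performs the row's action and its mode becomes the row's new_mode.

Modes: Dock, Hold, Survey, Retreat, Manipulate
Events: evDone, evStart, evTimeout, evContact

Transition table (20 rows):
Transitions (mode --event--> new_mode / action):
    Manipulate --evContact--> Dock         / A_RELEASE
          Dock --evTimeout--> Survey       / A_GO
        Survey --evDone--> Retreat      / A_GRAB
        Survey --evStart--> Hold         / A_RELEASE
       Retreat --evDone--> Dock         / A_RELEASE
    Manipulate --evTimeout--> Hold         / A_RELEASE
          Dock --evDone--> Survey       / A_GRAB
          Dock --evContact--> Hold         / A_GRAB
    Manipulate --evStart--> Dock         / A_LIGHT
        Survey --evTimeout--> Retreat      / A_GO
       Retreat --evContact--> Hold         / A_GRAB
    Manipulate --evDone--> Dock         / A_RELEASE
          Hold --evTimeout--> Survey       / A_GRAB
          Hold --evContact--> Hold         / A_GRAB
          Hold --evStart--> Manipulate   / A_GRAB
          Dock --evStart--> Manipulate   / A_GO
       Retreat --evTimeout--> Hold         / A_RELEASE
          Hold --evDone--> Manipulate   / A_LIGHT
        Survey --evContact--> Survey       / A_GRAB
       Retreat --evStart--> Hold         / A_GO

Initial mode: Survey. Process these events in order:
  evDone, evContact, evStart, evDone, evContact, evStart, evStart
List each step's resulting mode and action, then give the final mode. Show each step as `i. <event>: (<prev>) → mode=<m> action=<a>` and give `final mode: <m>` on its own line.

final mode: Dock

1. evDone: (Survey) → mode=Retreat action=A_GRAB
2. evContact: (Retreat) → mode=Hold action=A_GRAB
3. evStart: (Hold) → mode=Manipulate action=A_GRAB
4. evDone: (Manipulate) → mode=Dock action=A_RELEASE
5. evContact: (Dock) → mode=Hold action=A_GRAB
6. evStart: (Hold) → mode=Manipulate action=A_GRAB
7. evStart: (Manipulate) → mode=Dock action=A_LIGHT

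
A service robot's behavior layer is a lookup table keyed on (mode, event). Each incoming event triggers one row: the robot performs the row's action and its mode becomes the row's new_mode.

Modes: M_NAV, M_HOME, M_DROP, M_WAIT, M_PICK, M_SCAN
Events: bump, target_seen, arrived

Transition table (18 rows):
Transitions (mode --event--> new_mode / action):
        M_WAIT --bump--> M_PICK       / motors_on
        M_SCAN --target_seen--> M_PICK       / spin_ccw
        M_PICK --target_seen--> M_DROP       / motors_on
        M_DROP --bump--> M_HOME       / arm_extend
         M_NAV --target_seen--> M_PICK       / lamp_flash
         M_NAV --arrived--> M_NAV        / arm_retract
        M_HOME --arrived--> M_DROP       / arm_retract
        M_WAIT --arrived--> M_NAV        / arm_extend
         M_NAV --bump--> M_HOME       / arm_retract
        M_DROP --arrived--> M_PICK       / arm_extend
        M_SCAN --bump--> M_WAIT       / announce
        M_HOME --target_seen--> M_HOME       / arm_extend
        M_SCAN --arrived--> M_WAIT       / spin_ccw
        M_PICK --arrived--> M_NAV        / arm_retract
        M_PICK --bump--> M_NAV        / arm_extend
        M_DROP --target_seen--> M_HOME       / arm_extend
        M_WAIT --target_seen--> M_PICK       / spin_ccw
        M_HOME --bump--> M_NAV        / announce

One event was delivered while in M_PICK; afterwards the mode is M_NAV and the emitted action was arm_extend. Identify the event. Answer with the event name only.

bump

try bump: (M_PICK, bump) → (M_NAV, arm_extend)  ← matches
try target_seen: (M_PICK, target_seen) → (M_DROP, motors_on)
try arrived: (M_PICK, arrived) → (M_NAV, arm_retract)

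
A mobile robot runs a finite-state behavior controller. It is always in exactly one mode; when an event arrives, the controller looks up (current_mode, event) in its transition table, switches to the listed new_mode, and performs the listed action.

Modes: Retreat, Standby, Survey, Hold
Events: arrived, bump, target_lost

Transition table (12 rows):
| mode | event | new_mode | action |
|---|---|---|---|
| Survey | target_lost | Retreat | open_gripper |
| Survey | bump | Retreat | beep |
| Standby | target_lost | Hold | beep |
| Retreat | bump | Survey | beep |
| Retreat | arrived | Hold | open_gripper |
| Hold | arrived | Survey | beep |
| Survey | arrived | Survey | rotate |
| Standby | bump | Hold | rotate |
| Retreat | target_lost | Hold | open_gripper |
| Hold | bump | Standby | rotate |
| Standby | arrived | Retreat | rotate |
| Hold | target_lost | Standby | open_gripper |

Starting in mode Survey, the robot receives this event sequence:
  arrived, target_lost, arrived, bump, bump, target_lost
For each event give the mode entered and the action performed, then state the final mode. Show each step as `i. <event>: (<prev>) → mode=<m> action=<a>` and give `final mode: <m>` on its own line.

1. arrived: (Survey) → mode=Survey action=rotate
2. target_lost: (Survey) → mode=Retreat action=open_gripper
3. arrived: (Retreat) → mode=Hold action=open_gripper
4. bump: (Hold) → mode=Standby action=rotate
5. bump: (Standby) → mode=Hold action=rotate
6. target_lost: (Hold) → mode=Standby action=open_gripper

final mode: Standby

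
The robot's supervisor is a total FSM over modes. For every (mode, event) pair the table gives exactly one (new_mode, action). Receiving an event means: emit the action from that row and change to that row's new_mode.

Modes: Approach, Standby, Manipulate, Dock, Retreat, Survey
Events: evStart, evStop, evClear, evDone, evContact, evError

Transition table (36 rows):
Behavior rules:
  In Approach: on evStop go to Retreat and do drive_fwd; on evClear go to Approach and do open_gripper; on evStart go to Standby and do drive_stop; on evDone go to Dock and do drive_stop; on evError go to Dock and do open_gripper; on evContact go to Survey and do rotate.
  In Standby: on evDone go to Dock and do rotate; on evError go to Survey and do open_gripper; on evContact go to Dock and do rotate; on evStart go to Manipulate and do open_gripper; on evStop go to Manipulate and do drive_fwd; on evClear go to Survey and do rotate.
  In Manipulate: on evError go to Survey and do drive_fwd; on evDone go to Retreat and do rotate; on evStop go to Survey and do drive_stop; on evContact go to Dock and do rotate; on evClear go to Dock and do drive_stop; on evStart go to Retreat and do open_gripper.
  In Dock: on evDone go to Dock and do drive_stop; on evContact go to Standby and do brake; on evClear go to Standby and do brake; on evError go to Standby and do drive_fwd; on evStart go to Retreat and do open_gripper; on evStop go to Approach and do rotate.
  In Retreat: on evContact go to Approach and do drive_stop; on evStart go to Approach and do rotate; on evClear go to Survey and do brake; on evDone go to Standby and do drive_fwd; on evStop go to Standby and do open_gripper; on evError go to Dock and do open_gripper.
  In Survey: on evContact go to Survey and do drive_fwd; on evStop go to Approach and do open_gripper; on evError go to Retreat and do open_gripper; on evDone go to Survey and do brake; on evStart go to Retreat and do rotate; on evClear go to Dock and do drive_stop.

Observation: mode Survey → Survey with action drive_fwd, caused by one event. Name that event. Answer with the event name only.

evContact

try evStart: (Survey, evStart) → (Retreat, rotate)
try evStop: (Survey, evStop) → (Approach, open_gripper)
try evClear: (Survey, evClear) → (Dock, drive_stop)
try evDone: (Survey, evDone) → (Survey, brake)
try evContact: (Survey, evContact) → (Survey, drive_fwd)  ← matches
try evError: (Survey, evError) → (Retreat, open_gripper)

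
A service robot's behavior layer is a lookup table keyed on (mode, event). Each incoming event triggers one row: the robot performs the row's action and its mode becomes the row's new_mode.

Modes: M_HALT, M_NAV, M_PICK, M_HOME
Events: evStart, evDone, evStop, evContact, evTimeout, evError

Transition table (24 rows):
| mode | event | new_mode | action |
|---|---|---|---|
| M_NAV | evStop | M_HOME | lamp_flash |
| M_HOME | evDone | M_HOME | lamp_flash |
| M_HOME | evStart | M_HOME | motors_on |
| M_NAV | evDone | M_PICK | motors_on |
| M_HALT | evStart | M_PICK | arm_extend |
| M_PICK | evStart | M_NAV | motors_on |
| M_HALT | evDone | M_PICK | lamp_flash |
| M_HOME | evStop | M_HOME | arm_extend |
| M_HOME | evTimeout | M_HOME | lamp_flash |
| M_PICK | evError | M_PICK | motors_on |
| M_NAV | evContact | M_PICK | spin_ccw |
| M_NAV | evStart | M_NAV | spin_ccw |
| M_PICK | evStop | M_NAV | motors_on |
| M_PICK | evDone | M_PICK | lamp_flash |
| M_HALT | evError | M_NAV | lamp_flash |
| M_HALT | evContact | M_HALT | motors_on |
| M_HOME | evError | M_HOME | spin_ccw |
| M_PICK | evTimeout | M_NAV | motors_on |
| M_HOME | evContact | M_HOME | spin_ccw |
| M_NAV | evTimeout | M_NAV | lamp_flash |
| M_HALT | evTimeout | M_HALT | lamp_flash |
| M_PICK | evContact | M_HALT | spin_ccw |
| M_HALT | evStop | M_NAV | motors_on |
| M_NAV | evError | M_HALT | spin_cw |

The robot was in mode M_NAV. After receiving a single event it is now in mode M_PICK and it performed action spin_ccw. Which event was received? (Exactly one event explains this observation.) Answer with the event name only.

evContact

try evStart: (M_NAV, evStart) → (M_NAV, spin_ccw)
try evDone: (M_NAV, evDone) → (M_PICK, motors_on)
try evStop: (M_NAV, evStop) → (M_HOME, lamp_flash)
try evContact: (M_NAV, evContact) → (M_PICK, spin_ccw)  ← matches
try evTimeout: (M_NAV, evTimeout) → (M_NAV, lamp_flash)
try evError: (M_NAV, evError) → (M_HALT, spin_cw)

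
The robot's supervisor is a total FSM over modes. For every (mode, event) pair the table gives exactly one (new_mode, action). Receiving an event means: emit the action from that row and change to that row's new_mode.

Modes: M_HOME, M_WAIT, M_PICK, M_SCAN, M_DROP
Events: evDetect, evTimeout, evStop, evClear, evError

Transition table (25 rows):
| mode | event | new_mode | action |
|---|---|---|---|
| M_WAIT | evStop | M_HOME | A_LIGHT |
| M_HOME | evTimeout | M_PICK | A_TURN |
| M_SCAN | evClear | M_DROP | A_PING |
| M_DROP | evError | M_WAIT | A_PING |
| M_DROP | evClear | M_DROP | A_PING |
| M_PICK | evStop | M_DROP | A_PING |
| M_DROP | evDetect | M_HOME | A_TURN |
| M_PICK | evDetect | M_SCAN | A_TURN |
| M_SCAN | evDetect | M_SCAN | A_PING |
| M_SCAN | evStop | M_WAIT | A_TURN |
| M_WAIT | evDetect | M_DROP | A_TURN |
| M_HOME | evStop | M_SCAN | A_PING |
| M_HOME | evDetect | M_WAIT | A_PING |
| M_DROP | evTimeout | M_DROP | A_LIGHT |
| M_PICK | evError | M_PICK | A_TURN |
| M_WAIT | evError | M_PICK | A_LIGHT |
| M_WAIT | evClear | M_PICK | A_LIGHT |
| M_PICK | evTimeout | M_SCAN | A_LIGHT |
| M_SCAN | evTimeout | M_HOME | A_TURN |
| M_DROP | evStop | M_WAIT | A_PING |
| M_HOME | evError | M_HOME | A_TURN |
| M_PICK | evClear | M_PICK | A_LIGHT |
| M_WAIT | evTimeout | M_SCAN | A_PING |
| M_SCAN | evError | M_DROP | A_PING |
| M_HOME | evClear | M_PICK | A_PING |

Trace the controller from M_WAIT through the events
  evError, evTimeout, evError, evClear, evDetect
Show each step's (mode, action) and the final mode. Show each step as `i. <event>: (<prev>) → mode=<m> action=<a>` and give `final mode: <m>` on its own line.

1. evError: (M_WAIT) → mode=M_PICK action=A_LIGHT
2. evTimeout: (M_PICK) → mode=M_SCAN action=A_LIGHT
3. evError: (M_SCAN) → mode=M_DROP action=A_PING
4. evClear: (M_DROP) → mode=M_DROP action=A_PING
5. evDetect: (M_DROP) → mode=M_HOME action=A_TURN

final mode: M_HOME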